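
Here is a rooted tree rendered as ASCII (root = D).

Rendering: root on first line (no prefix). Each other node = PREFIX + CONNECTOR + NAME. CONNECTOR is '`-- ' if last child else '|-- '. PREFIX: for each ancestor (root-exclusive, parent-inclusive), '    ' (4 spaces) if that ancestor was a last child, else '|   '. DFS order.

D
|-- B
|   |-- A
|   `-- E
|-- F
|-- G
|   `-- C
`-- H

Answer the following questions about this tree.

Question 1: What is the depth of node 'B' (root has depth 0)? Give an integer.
Answer: 1

Derivation:
Path from root to B: D -> B
Depth = number of edges = 1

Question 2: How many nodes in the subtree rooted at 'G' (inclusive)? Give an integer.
Subtree rooted at G contains: C, G
Count = 2

Answer: 2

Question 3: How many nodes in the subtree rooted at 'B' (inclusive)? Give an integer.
Subtree rooted at B contains: A, B, E
Count = 3

Answer: 3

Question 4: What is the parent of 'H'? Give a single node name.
Scan adjacency: H appears as child of D

Answer: D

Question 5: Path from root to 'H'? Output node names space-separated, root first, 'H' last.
Answer: D H

Derivation:
Walk down from root: D -> H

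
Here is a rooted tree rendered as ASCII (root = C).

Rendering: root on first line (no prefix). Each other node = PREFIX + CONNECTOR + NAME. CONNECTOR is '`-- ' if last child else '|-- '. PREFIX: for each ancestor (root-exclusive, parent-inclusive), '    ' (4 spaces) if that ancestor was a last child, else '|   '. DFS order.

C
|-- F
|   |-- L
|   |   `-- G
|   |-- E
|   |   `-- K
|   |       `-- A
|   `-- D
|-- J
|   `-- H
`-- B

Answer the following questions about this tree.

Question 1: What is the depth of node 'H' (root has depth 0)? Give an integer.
Path from root to H: C -> J -> H
Depth = number of edges = 2

Answer: 2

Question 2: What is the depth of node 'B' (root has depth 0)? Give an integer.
Path from root to B: C -> B
Depth = number of edges = 1

Answer: 1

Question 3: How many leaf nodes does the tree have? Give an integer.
Leaves (nodes with no children): A, B, D, G, H

Answer: 5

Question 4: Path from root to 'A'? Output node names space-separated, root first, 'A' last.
Answer: C F E K A

Derivation:
Walk down from root: C -> F -> E -> K -> A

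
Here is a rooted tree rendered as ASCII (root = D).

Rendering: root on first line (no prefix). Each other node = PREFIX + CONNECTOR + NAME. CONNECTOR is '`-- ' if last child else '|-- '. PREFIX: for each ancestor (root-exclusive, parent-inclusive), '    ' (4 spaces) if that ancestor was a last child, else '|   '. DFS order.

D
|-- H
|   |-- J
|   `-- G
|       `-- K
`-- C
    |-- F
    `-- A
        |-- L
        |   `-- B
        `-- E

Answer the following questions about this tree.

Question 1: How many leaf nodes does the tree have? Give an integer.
Answer: 5

Derivation:
Leaves (nodes with no children): B, E, F, J, K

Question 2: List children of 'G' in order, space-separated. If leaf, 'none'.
Node G's children (from adjacency): K

Answer: K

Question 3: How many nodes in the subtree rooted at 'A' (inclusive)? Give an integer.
Answer: 4

Derivation:
Subtree rooted at A contains: A, B, E, L
Count = 4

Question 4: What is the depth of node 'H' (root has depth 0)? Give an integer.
Answer: 1

Derivation:
Path from root to H: D -> H
Depth = number of edges = 1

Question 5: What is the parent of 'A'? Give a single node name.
Answer: C

Derivation:
Scan adjacency: A appears as child of C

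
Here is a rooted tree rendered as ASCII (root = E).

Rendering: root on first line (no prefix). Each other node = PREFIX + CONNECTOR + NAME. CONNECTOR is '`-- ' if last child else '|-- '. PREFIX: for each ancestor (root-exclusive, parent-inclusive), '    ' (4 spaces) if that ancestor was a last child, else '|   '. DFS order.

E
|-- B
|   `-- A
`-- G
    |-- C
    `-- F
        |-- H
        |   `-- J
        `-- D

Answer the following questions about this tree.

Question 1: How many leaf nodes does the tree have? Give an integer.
Leaves (nodes with no children): A, C, D, J

Answer: 4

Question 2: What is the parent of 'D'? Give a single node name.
Answer: F

Derivation:
Scan adjacency: D appears as child of F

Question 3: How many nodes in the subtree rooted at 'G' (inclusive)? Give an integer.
Subtree rooted at G contains: C, D, F, G, H, J
Count = 6

Answer: 6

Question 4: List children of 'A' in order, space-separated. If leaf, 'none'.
Answer: none

Derivation:
Node A's children (from adjacency): (leaf)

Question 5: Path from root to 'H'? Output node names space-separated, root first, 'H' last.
Walk down from root: E -> G -> F -> H

Answer: E G F H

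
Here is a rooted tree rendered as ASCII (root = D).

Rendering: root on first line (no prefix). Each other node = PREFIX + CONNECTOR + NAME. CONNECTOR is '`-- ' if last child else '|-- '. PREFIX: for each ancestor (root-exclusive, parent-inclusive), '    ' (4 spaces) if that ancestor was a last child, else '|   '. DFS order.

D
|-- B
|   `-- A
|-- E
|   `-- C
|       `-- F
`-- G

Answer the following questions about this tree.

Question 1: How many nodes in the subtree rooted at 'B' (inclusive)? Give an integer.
Answer: 2

Derivation:
Subtree rooted at B contains: A, B
Count = 2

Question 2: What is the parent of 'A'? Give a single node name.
Answer: B

Derivation:
Scan adjacency: A appears as child of B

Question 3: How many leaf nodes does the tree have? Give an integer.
Answer: 3

Derivation:
Leaves (nodes with no children): A, F, G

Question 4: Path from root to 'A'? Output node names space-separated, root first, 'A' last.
Answer: D B A

Derivation:
Walk down from root: D -> B -> A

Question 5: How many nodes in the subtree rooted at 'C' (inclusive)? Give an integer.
Subtree rooted at C contains: C, F
Count = 2

Answer: 2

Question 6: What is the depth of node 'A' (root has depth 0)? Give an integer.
Path from root to A: D -> B -> A
Depth = number of edges = 2

Answer: 2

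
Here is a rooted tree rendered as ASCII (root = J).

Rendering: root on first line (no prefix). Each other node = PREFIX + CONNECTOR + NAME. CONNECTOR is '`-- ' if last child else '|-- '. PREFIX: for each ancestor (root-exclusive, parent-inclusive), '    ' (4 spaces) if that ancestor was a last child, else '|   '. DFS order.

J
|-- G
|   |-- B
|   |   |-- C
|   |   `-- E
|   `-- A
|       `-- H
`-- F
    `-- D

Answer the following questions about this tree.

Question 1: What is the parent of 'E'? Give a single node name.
Scan adjacency: E appears as child of B

Answer: B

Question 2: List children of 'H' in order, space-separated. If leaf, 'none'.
Node H's children (from adjacency): (leaf)

Answer: none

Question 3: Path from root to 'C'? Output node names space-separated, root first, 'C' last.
Walk down from root: J -> G -> B -> C

Answer: J G B C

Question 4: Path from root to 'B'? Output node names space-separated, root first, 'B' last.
Answer: J G B

Derivation:
Walk down from root: J -> G -> B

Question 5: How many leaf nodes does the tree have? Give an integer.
Answer: 4

Derivation:
Leaves (nodes with no children): C, D, E, H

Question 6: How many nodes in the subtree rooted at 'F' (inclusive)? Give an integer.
Answer: 2

Derivation:
Subtree rooted at F contains: D, F
Count = 2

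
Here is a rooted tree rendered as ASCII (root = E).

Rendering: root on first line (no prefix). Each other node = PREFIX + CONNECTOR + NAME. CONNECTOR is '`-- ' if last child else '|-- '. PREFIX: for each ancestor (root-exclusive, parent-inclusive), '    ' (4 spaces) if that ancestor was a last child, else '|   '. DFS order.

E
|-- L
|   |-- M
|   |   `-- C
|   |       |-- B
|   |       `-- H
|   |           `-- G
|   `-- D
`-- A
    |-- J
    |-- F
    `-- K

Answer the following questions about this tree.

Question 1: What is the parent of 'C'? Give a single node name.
Scan adjacency: C appears as child of M

Answer: M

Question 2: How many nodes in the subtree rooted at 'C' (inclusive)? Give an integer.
Answer: 4

Derivation:
Subtree rooted at C contains: B, C, G, H
Count = 4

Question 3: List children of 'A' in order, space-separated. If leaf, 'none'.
Answer: J F K

Derivation:
Node A's children (from adjacency): J, F, K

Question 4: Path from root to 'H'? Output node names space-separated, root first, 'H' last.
Answer: E L M C H

Derivation:
Walk down from root: E -> L -> M -> C -> H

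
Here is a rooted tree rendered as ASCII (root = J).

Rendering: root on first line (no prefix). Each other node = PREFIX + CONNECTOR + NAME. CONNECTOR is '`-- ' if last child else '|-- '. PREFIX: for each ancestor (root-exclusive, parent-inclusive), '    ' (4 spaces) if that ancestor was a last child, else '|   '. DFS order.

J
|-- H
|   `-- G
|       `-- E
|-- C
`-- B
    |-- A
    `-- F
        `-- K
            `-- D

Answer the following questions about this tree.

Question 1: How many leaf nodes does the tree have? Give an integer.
Answer: 4

Derivation:
Leaves (nodes with no children): A, C, D, E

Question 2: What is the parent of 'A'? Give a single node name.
Scan adjacency: A appears as child of B

Answer: B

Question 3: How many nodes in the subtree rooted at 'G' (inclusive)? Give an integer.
Subtree rooted at G contains: E, G
Count = 2

Answer: 2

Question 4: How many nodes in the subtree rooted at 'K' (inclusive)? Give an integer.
Subtree rooted at K contains: D, K
Count = 2

Answer: 2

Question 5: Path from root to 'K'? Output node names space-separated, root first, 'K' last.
Answer: J B F K

Derivation:
Walk down from root: J -> B -> F -> K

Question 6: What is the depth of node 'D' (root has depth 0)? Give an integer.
Answer: 4

Derivation:
Path from root to D: J -> B -> F -> K -> D
Depth = number of edges = 4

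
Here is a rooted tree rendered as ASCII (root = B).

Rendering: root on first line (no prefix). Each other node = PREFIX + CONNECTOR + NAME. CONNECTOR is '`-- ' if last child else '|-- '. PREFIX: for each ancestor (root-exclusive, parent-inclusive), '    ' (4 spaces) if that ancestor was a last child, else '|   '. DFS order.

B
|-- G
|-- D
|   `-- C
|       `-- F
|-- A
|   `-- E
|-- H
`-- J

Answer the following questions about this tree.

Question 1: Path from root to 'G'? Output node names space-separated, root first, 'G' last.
Walk down from root: B -> G

Answer: B G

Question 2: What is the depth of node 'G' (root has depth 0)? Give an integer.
Path from root to G: B -> G
Depth = number of edges = 1

Answer: 1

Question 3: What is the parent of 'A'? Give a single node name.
Answer: B

Derivation:
Scan adjacency: A appears as child of B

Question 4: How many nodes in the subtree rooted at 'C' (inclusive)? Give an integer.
Answer: 2

Derivation:
Subtree rooted at C contains: C, F
Count = 2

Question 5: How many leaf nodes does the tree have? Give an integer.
Answer: 5

Derivation:
Leaves (nodes with no children): E, F, G, H, J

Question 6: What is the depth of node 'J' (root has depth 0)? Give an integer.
Answer: 1

Derivation:
Path from root to J: B -> J
Depth = number of edges = 1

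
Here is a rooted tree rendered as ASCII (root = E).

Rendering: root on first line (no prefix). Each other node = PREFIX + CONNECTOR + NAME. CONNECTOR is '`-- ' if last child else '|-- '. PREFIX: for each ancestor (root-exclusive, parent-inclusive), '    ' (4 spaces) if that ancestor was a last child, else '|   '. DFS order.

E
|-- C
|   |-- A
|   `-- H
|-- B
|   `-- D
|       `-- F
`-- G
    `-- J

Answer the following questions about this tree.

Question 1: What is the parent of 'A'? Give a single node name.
Answer: C

Derivation:
Scan adjacency: A appears as child of C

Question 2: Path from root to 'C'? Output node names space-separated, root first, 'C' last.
Answer: E C

Derivation:
Walk down from root: E -> C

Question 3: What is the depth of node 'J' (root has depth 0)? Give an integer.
Path from root to J: E -> G -> J
Depth = number of edges = 2

Answer: 2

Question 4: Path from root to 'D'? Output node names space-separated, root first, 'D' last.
Walk down from root: E -> B -> D

Answer: E B D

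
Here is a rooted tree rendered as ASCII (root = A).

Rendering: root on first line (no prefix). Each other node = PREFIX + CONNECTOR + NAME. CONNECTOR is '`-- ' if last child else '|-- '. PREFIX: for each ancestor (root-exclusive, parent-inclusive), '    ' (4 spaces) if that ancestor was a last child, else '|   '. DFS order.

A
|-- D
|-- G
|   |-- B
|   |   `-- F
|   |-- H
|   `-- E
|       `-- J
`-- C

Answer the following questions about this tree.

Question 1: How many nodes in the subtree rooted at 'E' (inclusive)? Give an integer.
Answer: 2

Derivation:
Subtree rooted at E contains: E, J
Count = 2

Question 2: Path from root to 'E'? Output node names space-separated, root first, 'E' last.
Walk down from root: A -> G -> E

Answer: A G E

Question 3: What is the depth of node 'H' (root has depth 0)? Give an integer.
Path from root to H: A -> G -> H
Depth = number of edges = 2

Answer: 2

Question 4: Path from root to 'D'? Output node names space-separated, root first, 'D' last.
Walk down from root: A -> D

Answer: A D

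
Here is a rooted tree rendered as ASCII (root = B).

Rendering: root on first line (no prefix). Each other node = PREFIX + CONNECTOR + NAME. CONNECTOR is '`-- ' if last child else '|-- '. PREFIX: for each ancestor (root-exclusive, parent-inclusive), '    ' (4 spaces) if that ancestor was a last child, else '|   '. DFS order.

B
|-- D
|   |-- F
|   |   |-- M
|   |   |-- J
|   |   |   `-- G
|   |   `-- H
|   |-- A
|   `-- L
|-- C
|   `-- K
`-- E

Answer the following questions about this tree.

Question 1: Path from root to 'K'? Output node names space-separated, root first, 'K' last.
Walk down from root: B -> C -> K

Answer: B C K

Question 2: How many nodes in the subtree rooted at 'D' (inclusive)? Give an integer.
Subtree rooted at D contains: A, D, F, G, H, J, L, M
Count = 8

Answer: 8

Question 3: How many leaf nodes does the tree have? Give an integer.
Leaves (nodes with no children): A, E, G, H, K, L, M

Answer: 7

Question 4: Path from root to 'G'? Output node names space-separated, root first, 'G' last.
Walk down from root: B -> D -> F -> J -> G

Answer: B D F J G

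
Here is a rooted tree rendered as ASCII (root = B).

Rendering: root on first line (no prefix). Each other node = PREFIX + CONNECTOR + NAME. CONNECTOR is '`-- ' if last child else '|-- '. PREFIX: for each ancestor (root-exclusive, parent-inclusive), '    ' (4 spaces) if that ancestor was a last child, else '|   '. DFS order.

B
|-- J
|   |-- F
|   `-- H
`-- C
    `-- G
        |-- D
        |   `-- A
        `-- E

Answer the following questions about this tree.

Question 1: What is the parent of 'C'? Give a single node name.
Scan adjacency: C appears as child of B

Answer: B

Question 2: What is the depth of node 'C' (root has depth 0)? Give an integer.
Answer: 1

Derivation:
Path from root to C: B -> C
Depth = number of edges = 1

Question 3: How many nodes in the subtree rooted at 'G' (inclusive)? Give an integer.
Answer: 4

Derivation:
Subtree rooted at G contains: A, D, E, G
Count = 4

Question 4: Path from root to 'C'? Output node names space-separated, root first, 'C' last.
Answer: B C

Derivation:
Walk down from root: B -> C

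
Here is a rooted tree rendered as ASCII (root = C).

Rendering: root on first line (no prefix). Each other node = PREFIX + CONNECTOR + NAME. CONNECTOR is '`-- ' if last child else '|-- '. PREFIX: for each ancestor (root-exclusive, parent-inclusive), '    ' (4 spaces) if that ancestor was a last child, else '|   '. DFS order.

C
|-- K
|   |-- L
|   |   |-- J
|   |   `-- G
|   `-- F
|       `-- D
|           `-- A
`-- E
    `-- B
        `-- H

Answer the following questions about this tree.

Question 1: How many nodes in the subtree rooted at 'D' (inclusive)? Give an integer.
Subtree rooted at D contains: A, D
Count = 2

Answer: 2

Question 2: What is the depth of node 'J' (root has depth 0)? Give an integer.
Path from root to J: C -> K -> L -> J
Depth = number of edges = 3

Answer: 3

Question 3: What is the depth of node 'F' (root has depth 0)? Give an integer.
Path from root to F: C -> K -> F
Depth = number of edges = 2

Answer: 2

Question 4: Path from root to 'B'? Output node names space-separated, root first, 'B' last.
Answer: C E B

Derivation:
Walk down from root: C -> E -> B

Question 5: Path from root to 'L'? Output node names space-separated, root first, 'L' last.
Walk down from root: C -> K -> L

Answer: C K L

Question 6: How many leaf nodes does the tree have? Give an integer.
Answer: 4

Derivation:
Leaves (nodes with no children): A, G, H, J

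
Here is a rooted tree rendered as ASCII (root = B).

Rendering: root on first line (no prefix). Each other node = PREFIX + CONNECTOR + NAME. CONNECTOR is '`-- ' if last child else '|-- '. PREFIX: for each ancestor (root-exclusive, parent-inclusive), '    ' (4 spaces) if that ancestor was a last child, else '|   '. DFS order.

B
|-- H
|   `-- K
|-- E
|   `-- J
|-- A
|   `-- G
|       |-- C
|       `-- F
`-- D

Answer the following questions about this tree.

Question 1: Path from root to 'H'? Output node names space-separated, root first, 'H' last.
Answer: B H

Derivation:
Walk down from root: B -> H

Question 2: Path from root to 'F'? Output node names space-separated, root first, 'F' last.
Walk down from root: B -> A -> G -> F

Answer: B A G F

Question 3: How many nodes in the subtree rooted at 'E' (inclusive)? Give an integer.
Answer: 2

Derivation:
Subtree rooted at E contains: E, J
Count = 2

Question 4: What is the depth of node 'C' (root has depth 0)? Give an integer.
Answer: 3

Derivation:
Path from root to C: B -> A -> G -> C
Depth = number of edges = 3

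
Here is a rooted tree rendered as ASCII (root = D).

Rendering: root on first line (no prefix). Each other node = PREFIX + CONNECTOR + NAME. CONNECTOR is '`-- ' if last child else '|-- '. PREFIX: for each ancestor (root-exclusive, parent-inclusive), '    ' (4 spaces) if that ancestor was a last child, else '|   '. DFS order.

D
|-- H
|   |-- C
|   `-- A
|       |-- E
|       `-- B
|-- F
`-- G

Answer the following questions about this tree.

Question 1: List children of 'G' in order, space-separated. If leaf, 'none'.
Node G's children (from adjacency): (leaf)

Answer: none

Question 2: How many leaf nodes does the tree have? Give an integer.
Answer: 5

Derivation:
Leaves (nodes with no children): B, C, E, F, G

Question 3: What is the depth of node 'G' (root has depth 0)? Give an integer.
Path from root to G: D -> G
Depth = number of edges = 1

Answer: 1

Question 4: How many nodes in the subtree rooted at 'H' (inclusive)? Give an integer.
Answer: 5

Derivation:
Subtree rooted at H contains: A, B, C, E, H
Count = 5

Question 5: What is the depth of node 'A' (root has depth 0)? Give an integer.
Path from root to A: D -> H -> A
Depth = number of edges = 2

Answer: 2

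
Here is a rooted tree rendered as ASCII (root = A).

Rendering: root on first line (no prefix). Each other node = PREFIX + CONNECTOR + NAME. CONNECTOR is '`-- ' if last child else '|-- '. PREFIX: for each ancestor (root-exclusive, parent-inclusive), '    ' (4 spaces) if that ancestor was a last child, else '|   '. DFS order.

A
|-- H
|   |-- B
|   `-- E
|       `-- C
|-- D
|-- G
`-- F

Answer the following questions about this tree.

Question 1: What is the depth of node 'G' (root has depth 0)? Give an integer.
Answer: 1

Derivation:
Path from root to G: A -> G
Depth = number of edges = 1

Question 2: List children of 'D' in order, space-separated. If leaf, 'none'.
Node D's children (from adjacency): (leaf)

Answer: none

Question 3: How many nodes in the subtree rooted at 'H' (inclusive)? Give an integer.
Subtree rooted at H contains: B, C, E, H
Count = 4

Answer: 4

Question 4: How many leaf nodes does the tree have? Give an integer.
Leaves (nodes with no children): B, C, D, F, G

Answer: 5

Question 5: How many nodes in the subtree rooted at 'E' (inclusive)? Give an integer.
Subtree rooted at E contains: C, E
Count = 2

Answer: 2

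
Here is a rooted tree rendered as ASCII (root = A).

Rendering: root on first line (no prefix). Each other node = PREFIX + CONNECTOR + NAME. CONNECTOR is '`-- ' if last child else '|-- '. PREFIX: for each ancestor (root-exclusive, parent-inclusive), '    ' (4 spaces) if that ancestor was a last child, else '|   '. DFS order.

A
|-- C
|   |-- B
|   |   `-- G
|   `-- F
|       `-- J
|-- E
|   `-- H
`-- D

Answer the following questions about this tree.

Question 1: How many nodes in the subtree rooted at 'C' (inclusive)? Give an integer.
Answer: 5

Derivation:
Subtree rooted at C contains: B, C, F, G, J
Count = 5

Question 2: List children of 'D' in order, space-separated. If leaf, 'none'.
Answer: none

Derivation:
Node D's children (from adjacency): (leaf)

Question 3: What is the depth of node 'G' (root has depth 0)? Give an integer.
Answer: 3

Derivation:
Path from root to G: A -> C -> B -> G
Depth = number of edges = 3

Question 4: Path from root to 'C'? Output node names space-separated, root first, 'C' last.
Answer: A C

Derivation:
Walk down from root: A -> C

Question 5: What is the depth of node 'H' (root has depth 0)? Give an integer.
Path from root to H: A -> E -> H
Depth = number of edges = 2

Answer: 2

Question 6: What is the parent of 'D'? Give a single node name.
Scan adjacency: D appears as child of A

Answer: A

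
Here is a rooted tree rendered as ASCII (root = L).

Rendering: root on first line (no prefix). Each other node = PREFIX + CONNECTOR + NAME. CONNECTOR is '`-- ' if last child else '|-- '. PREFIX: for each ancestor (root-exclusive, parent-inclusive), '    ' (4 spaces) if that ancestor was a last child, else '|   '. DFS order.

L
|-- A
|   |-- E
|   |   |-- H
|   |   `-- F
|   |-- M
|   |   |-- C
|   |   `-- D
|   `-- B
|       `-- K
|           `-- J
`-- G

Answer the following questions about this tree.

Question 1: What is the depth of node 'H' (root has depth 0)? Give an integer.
Path from root to H: L -> A -> E -> H
Depth = number of edges = 3

Answer: 3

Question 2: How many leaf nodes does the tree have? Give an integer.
Leaves (nodes with no children): C, D, F, G, H, J

Answer: 6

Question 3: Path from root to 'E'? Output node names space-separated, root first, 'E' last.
Answer: L A E

Derivation:
Walk down from root: L -> A -> E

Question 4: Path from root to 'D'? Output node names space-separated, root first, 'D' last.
Walk down from root: L -> A -> M -> D

Answer: L A M D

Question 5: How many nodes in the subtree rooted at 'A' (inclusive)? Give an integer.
Subtree rooted at A contains: A, B, C, D, E, F, H, J, K, M
Count = 10

Answer: 10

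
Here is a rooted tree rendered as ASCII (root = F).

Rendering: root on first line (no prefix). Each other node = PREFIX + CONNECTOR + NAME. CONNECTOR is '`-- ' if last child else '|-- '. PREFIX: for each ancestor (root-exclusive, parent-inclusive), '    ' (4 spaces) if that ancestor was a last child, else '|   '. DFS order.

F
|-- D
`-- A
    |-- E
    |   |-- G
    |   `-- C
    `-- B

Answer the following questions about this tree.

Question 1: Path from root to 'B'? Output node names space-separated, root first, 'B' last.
Walk down from root: F -> A -> B

Answer: F A B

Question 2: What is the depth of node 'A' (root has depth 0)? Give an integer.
Path from root to A: F -> A
Depth = number of edges = 1

Answer: 1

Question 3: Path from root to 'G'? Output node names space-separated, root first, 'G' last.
Walk down from root: F -> A -> E -> G

Answer: F A E G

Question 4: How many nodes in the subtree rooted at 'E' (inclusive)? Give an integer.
Answer: 3

Derivation:
Subtree rooted at E contains: C, E, G
Count = 3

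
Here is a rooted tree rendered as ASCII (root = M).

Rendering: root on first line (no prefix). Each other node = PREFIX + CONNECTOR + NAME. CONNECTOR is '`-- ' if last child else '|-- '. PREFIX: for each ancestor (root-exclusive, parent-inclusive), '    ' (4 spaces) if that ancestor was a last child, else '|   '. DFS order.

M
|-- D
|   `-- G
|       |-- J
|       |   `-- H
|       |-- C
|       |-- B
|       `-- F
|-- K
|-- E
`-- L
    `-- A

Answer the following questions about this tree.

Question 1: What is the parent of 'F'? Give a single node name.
Answer: G

Derivation:
Scan adjacency: F appears as child of G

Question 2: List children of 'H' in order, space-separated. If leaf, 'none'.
Answer: none

Derivation:
Node H's children (from adjacency): (leaf)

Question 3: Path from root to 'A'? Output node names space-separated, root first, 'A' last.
Walk down from root: M -> L -> A

Answer: M L A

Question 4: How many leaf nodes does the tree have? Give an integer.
Answer: 7

Derivation:
Leaves (nodes with no children): A, B, C, E, F, H, K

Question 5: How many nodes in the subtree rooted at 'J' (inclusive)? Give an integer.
Answer: 2

Derivation:
Subtree rooted at J contains: H, J
Count = 2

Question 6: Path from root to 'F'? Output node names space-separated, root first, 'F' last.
Answer: M D G F

Derivation:
Walk down from root: M -> D -> G -> F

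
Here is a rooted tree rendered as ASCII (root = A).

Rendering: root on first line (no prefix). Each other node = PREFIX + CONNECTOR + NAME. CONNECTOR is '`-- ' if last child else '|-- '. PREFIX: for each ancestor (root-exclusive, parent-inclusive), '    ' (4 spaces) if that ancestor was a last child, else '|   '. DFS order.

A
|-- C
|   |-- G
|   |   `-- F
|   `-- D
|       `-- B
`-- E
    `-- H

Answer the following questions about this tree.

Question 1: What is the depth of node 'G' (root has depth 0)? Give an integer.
Answer: 2

Derivation:
Path from root to G: A -> C -> G
Depth = number of edges = 2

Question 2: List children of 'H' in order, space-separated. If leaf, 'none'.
Node H's children (from adjacency): (leaf)

Answer: none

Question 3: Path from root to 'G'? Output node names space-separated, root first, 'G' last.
Walk down from root: A -> C -> G

Answer: A C G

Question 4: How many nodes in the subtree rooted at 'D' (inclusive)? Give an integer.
Subtree rooted at D contains: B, D
Count = 2

Answer: 2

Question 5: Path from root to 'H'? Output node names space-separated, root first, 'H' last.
Answer: A E H

Derivation:
Walk down from root: A -> E -> H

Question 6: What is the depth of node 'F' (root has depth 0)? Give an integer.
Path from root to F: A -> C -> G -> F
Depth = number of edges = 3

Answer: 3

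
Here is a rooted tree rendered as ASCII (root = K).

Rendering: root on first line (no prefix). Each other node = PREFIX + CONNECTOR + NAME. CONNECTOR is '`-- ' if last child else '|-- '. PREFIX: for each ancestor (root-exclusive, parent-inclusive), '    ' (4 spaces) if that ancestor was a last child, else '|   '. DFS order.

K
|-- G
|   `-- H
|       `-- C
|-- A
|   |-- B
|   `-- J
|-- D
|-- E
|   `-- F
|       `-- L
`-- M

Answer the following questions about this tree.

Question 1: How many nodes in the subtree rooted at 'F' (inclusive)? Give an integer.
Subtree rooted at F contains: F, L
Count = 2

Answer: 2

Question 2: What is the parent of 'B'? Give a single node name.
Scan adjacency: B appears as child of A

Answer: A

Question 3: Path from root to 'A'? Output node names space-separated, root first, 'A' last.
Walk down from root: K -> A

Answer: K A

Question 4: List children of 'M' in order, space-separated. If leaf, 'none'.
Node M's children (from adjacency): (leaf)

Answer: none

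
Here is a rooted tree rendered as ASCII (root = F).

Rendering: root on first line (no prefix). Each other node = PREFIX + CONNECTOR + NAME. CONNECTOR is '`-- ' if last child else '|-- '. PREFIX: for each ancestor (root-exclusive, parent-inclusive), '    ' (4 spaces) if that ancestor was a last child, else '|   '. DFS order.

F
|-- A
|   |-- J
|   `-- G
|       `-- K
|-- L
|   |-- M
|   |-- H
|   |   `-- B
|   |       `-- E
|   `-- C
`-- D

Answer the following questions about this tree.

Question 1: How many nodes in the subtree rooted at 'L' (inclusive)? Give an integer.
Answer: 6

Derivation:
Subtree rooted at L contains: B, C, E, H, L, M
Count = 6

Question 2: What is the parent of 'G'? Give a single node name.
Scan adjacency: G appears as child of A

Answer: A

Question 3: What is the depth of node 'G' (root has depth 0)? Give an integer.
Answer: 2

Derivation:
Path from root to G: F -> A -> G
Depth = number of edges = 2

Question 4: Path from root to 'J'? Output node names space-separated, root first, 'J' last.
Answer: F A J

Derivation:
Walk down from root: F -> A -> J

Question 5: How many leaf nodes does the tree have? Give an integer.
Answer: 6

Derivation:
Leaves (nodes with no children): C, D, E, J, K, M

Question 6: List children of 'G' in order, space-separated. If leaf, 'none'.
Node G's children (from adjacency): K

Answer: K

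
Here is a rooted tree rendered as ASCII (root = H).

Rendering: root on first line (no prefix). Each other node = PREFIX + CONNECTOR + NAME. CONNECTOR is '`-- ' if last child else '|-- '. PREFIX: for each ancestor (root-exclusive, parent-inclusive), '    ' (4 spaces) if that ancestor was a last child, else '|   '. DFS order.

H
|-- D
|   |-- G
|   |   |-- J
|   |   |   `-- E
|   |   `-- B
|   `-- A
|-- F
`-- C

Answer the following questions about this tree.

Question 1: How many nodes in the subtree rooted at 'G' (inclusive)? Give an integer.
Answer: 4

Derivation:
Subtree rooted at G contains: B, E, G, J
Count = 4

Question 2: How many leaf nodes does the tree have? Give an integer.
Leaves (nodes with no children): A, B, C, E, F

Answer: 5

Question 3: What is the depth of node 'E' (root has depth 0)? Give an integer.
Path from root to E: H -> D -> G -> J -> E
Depth = number of edges = 4

Answer: 4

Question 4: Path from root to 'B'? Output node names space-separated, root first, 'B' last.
Walk down from root: H -> D -> G -> B

Answer: H D G B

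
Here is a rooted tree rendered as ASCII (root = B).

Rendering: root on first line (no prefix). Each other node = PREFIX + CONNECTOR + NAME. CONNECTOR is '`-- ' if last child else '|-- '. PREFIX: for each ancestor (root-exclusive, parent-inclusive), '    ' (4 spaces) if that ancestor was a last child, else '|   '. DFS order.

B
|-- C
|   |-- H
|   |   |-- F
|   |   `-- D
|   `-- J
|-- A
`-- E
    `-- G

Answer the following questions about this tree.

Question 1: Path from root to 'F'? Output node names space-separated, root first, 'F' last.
Walk down from root: B -> C -> H -> F

Answer: B C H F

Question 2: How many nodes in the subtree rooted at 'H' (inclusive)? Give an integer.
Answer: 3

Derivation:
Subtree rooted at H contains: D, F, H
Count = 3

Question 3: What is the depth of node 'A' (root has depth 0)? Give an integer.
Path from root to A: B -> A
Depth = number of edges = 1

Answer: 1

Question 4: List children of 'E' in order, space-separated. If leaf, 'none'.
Answer: G

Derivation:
Node E's children (from adjacency): G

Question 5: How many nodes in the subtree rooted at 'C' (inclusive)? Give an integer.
Subtree rooted at C contains: C, D, F, H, J
Count = 5

Answer: 5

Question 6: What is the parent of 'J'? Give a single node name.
Scan adjacency: J appears as child of C

Answer: C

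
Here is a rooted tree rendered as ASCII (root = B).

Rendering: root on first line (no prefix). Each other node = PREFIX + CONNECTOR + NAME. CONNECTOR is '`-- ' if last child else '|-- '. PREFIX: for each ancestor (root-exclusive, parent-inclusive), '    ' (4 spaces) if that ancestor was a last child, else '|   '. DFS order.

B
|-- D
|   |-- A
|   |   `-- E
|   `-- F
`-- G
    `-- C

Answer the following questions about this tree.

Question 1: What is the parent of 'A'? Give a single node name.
Scan adjacency: A appears as child of D

Answer: D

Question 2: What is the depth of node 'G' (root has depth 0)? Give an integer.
Path from root to G: B -> G
Depth = number of edges = 1

Answer: 1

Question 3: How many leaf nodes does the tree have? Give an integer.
Leaves (nodes with no children): C, E, F

Answer: 3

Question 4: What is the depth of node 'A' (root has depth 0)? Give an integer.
Answer: 2

Derivation:
Path from root to A: B -> D -> A
Depth = number of edges = 2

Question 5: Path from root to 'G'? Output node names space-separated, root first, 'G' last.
Walk down from root: B -> G

Answer: B G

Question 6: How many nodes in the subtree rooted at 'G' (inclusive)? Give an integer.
Answer: 2

Derivation:
Subtree rooted at G contains: C, G
Count = 2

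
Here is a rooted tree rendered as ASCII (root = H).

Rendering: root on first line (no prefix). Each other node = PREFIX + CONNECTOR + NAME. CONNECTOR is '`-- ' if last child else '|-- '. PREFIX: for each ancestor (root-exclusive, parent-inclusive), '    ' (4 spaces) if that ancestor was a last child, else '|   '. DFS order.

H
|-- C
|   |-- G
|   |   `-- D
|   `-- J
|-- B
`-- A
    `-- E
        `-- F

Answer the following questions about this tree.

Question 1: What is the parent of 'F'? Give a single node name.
Scan adjacency: F appears as child of E

Answer: E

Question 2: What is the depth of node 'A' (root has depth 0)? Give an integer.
Path from root to A: H -> A
Depth = number of edges = 1

Answer: 1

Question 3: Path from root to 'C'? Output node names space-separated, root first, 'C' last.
Walk down from root: H -> C

Answer: H C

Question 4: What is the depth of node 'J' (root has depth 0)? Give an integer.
Answer: 2

Derivation:
Path from root to J: H -> C -> J
Depth = number of edges = 2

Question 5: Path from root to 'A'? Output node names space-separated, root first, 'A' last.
Answer: H A

Derivation:
Walk down from root: H -> A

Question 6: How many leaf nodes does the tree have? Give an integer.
Leaves (nodes with no children): B, D, F, J

Answer: 4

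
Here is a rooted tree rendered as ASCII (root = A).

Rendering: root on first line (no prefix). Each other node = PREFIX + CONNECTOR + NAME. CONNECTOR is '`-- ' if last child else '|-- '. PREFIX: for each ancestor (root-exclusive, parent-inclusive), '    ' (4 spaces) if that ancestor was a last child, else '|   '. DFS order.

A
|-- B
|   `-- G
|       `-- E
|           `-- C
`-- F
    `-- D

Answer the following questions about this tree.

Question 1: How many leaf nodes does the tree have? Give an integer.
Answer: 2

Derivation:
Leaves (nodes with no children): C, D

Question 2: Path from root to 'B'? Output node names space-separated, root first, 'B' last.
Answer: A B

Derivation:
Walk down from root: A -> B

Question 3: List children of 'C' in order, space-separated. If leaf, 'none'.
Answer: none

Derivation:
Node C's children (from adjacency): (leaf)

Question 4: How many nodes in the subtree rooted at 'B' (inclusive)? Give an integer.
Answer: 4

Derivation:
Subtree rooted at B contains: B, C, E, G
Count = 4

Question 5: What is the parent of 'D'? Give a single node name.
Scan adjacency: D appears as child of F

Answer: F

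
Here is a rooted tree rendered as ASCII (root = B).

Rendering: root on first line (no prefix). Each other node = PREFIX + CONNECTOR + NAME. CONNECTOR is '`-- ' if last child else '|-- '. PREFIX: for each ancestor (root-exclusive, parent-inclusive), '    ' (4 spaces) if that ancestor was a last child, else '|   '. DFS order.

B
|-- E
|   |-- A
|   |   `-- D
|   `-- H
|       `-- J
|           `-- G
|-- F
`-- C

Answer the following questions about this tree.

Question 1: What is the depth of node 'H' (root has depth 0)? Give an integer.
Answer: 2

Derivation:
Path from root to H: B -> E -> H
Depth = number of edges = 2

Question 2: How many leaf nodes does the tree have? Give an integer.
Answer: 4

Derivation:
Leaves (nodes with no children): C, D, F, G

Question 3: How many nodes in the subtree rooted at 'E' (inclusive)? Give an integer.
Subtree rooted at E contains: A, D, E, G, H, J
Count = 6

Answer: 6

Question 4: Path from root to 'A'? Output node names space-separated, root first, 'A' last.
Walk down from root: B -> E -> A

Answer: B E A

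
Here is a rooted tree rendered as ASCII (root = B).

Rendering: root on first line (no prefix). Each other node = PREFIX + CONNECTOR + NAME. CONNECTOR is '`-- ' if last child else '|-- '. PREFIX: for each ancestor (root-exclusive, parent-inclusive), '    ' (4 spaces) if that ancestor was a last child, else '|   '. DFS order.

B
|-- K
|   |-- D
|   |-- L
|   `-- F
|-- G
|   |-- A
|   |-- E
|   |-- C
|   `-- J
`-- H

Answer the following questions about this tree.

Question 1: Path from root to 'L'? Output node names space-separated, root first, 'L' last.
Answer: B K L

Derivation:
Walk down from root: B -> K -> L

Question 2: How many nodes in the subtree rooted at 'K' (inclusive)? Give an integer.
Answer: 4

Derivation:
Subtree rooted at K contains: D, F, K, L
Count = 4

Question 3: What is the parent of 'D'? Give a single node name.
Answer: K

Derivation:
Scan adjacency: D appears as child of K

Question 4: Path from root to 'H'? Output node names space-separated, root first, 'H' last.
Walk down from root: B -> H

Answer: B H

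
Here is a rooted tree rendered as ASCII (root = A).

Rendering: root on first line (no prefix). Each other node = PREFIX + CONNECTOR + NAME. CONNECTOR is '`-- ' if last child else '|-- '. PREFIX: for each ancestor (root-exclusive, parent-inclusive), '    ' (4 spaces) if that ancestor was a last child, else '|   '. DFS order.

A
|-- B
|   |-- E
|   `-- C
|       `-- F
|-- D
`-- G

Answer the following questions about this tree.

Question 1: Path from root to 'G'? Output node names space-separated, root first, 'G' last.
Answer: A G

Derivation:
Walk down from root: A -> G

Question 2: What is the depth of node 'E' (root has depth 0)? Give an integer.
Answer: 2

Derivation:
Path from root to E: A -> B -> E
Depth = number of edges = 2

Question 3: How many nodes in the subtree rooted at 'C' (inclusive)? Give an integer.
Answer: 2

Derivation:
Subtree rooted at C contains: C, F
Count = 2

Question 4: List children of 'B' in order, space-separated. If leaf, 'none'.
Answer: E C

Derivation:
Node B's children (from adjacency): E, C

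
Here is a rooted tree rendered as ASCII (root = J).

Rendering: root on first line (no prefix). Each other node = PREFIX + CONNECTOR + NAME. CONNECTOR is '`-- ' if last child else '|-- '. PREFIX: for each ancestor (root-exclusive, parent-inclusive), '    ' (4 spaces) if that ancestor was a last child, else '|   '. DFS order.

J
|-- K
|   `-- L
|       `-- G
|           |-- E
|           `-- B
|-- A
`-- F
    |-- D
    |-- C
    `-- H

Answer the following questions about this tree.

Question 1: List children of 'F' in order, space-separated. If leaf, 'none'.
Answer: D C H

Derivation:
Node F's children (from adjacency): D, C, H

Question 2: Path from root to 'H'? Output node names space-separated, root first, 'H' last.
Answer: J F H

Derivation:
Walk down from root: J -> F -> H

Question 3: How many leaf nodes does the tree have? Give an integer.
Leaves (nodes with no children): A, B, C, D, E, H

Answer: 6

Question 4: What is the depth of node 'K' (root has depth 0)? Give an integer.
Answer: 1

Derivation:
Path from root to K: J -> K
Depth = number of edges = 1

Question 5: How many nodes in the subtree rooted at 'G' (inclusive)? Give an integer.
Answer: 3

Derivation:
Subtree rooted at G contains: B, E, G
Count = 3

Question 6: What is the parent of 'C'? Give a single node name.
Scan adjacency: C appears as child of F

Answer: F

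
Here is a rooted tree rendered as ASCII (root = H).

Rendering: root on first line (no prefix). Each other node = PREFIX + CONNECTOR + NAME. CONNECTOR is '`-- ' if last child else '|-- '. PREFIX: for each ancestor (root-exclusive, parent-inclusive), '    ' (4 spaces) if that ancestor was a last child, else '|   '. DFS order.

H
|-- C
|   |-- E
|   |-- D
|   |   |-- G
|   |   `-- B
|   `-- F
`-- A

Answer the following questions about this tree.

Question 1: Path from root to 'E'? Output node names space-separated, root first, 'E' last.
Answer: H C E

Derivation:
Walk down from root: H -> C -> E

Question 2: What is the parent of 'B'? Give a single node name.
Answer: D

Derivation:
Scan adjacency: B appears as child of D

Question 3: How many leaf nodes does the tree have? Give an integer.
Leaves (nodes with no children): A, B, E, F, G

Answer: 5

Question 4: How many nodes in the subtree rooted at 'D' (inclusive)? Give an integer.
Answer: 3

Derivation:
Subtree rooted at D contains: B, D, G
Count = 3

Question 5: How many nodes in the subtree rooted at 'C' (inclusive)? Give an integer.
Subtree rooted at C contains: B, C, D, E, F, G
Count = 6

Answer: 6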